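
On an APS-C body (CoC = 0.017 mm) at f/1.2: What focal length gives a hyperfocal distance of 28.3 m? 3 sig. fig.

24.0 mm

From H = f²/(N·c) + f, with f ≪ H: f ≈ √(H·N·c) = √(28300 × 1.2 × 0.017) = √577.32 ≈ 24.03 mm.
The +f correction barely moves this — solving exactly, f² + N·c·f − N·c·H = 0 ⇒ f = (−N·c + √((N·c)² + 4·N·c·H))/2 = (−0.0204 + √2309.3)/2 ≈ 24.017 mm, so f ≈ 24.0 mm.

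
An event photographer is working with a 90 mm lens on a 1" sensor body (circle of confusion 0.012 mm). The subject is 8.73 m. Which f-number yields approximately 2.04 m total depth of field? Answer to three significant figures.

Write h = H − f = f²/(N·c). The thin-lens limits are Dn = s·h/(h + (s−f)) and Df = s·h/(h − (s−f)), so DoF = Df − Dn = 2·s·(s−f)·h / (h² − (s−f)²).
That is a quadratic in h: DoF·h² − 2·s·(s−f)·h − DoF·(s−f)² = 0 ⇒ h = (s−f)·(s + √(s² + DoF²)) / DoF = 8640 × (8730 + √(8730² + 2040²)) / 2040 = 8640 × (8730 + 8965.18) / 2040 ≈ 74944 mm.
Then N = f²/(c·h) = 90² / (0.012 × 74944) = 8100 / 899.33 ≈ 9.01.

f/9.01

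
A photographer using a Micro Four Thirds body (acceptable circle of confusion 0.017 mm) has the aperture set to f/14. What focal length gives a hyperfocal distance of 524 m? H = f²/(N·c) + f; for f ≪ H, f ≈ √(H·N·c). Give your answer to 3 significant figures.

353 mm

From H = f²/(N·c) + f, with f ≪ H: f ≈ √(H·N·c) = √(524000 × 14 × 0.017) = √124712 ≈ 353.1 mm.
The +f correction barely moves this — solving exactly, f² + N·c·f − N·c·H = 0 ⇒ f = (−N·c + √((N·c)² + 4·N·c·H))/2 = (−0.238 + √498848)/2 ≈ 353.03 mm, so f ≈ 353 mm.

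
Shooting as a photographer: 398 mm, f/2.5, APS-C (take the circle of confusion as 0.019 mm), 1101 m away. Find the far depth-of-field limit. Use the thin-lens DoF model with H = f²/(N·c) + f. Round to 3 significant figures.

1640 m

Hyperfocal distance H = f²/(N·c) + f = 398²/(2.5 × 0.019) + 398 = 158404/0.0475 + 398 ≈ 3335219.1 mm ≈ 3335 m.
Far limit Df = s·(H − f)/(H − s) = 1101000 × (3335219.1 − 398) / (3335219.1 − 1101000) = 1101000 × 3334821.1 / 2234219.1 ≈ 1643365 mm ≈ 1640 m.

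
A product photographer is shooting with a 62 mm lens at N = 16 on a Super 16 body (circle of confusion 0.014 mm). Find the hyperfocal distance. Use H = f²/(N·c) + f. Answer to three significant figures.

Hyperfocal distance H = f²/(N·c) + f = 62²/(16 × 0.014) + 62 = 3844/0.224 + 62 ≈ 17222.7 mm ≈ 17.2 m.

17.2 m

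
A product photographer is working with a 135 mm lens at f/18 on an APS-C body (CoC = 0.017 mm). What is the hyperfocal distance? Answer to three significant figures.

Hyperfocal distance H = f²/(N·c) + f = 135²/(18 × 0.017) + 135 = 18225/0.306 + 135 ≈ 59693.8 mm ≈ 59.7 m.

59.7 m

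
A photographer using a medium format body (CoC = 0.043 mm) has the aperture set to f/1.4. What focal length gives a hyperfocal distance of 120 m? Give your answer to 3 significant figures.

85.0 mm

From H = f²/(N·c) + f, with f ≪ H: f ≈ √(H·N·c) = √(120000 × 1.4 × 0.043) = √7224.0 ≈ 84.99 mm.
The +f correction barely moves this — solving exactly, f² + N·c·f − N·c·H = 0 ⇒ f = (−N·c + √((N·c)² + 4·N·c·H))/2 = (−0.0602 + √28896)/2 ≈ 84.964 mm, so f ≈ 85.0 mm.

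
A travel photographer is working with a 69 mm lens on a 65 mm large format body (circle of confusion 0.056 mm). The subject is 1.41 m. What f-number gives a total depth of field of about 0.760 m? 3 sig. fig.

Write h = H − f = f²/(N·c). The thin-lens limits are Dn = s·h/(h + (s−f)) and Df = s·h/(h − (s−f)), so DoF = Df − Dn = 2·s·(s−f)·h / (h² − (s−f)²).
That is a quadratic in h: DoF·h² − 2·s·(s−f)·h − DoF·(s−f)² = 0 ⇒ h = (s−f)·(s + √(s² + DoF²)) / DoF = 1341 × (1410 + √(1410² + 760²)) / 760 = 1341 × (1410 + 1601.78) / 760 ≈ 5314.2 mm.
Then N = f²/(c·h) = 69² / (0.056 × 5314.2) = 4761 / 297.60 ≈ 16.

f/16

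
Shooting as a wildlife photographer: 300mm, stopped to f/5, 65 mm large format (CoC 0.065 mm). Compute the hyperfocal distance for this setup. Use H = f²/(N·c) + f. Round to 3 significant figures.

Hyperfocal distance H = f²/(N·c) + f = 300²/(5 × 0.065) + 300 = 90000/0.325 + 300 ≈ 277223.1 mm ≈ 277 m.

277 m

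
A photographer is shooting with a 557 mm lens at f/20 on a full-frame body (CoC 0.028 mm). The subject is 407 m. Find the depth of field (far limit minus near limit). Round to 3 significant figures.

1290 m

Hyperfocal distance H = f²/(N·c) + f = 557²/(20 × 0.028) + 557 = 310249/0.56 + 557 ≈ 554573.1 mm ≈ 554.6 m.
Near limit Dn = s·(H − f)/(H + s − 2f) = 407000 × (554573.1 − 557) / (554573.1 + 407000 − 2 × 557) = 407000 × 554016.1 / 960459.1 ≈ 234767 mm.
Far limit Df = s·(H − f)/(H − s) = 407000 × (554573.1 − 557) / (554573.1 − 407000) = 407000 × 554016.1 / 147573.1 ≈ 1527952 mm.
Depth of field = Df − Dn = 1527952 − 234767 ≈ 1293185 mm ≈ 1290 m.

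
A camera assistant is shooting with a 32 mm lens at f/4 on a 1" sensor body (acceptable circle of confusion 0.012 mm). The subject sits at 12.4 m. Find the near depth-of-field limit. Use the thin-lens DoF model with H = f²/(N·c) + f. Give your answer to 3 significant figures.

Hyperfocal distance H = f²/(N·c) + f = 32²/(4 × 0.012) + 32 = 1024/0.048 + 32 ≈ 21365.3 mm ≈ 21.37 m.
Near limit Dn = s·(H − f)/(H + s − 2f) = 12400 × (21365.3 − 32) / (21365.3 + 12400 − 2 × 32) = 12400 × 21333.3 / 33701.3 ≈ 7849.3 mm ≈ 7.85 m.

7.85 m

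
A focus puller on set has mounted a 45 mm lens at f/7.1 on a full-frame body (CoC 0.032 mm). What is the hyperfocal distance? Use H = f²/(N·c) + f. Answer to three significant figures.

Hyperfocal distance H = f²/(N·c) + f = 45²/(7.1 × 0.032) + 45 = 2025/0.2272 + 45 ≈ 8957.9 mm ≈ 8.96 m.

8.96 m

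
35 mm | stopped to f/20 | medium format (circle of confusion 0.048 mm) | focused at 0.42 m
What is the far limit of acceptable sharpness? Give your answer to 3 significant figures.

Hyperfocal distance H = f²/(N·c) + f = 35²/(20 × 0.048) + 35 = 1225/0.96 + 35 ≈ 1311.0 mm ≈ 1.311 m.
Far limit Df = s·(H − f)/(H − s) = 420 × (1311.0 − 35) / (1311.0 − 420) = 420 × 1276.0 / 891.0 ≈ 601.47 mm ≈ 0.601 m.

0.601 m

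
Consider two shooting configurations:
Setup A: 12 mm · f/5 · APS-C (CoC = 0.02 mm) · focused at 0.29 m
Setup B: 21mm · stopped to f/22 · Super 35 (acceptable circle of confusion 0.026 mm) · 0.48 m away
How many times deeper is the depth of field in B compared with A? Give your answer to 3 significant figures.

Setup A: H = 12²/(5×0.02) + 12 ≈ 1452.0 mm; DoF = Df − Dn = 359.38 − 243.07 ≈ 116.31 mm.
Setup B: H = 21²/(22×0.026) + 21 ≈ 792.0 mm; DoF = Df − Dn = 1186.20 − 300.87 ≈ 885.33 mm.
Ratio = 885.33 / 116.31 ≈ 7.61.

7.61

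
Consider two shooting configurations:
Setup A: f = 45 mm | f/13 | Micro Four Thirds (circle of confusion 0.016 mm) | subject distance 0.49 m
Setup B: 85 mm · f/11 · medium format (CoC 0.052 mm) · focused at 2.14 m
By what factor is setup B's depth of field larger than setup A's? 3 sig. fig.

Setup A: H = 45²/(13×0.016) + 45 ≈ 9780.6 mm; DoF = Df − Dn = 513.470 − 468.582 ≈ 44.888 mm.
Setup B: H = 85²/(11×0.052) + 85 ≈ 12716.1 mm; DoF = Df − Dn = 2555.81 − 1840.55 ≈ 715.26 mm.
Ratio = 715.26 / 44.888 ≈ 15.9.

15.9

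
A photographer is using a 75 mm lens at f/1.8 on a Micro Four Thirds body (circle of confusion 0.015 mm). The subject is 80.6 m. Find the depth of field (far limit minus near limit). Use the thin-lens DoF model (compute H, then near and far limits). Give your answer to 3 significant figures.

Hyperfocal distance H = f²/(N·c) + f = 75²/(1.8 × 0.015) + 75 = 5625/0.027 + 75 ≈ 208408.3 mm ≈ 208.4 m.
Near limit Dn = s·(H − f)/(H + s − 2f) = 80600 × (208408.3 − 75) / (208408.3 + 80600 − 2 × 75) = 80600 × 208333.3 / 288858.3 ≈ 58131 mm.
Far limit Df = s·(H − f)/(H − s) = 80600 × (208408.3 − 75) / (208408.3 − 80600) = 80600 × 208333.3 / 127808.3 ≈ 131382 mm.
Depth of field = Df − Dn = 131382 − 58131 ≈ 73251 mm ≈ 73.3 m.

73.3 m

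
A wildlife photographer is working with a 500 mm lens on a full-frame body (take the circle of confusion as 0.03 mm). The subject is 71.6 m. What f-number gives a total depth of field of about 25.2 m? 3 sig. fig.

f/20

Write h = H − f = f²/(N·c). The thin-lens limits are Dn = s·h/(h + (s−f)) and Df = s·h/(h − (s−f)), so DoF = Df − Dn = 2·s·(s−f)·h / (h² − (s−f)²).
That is a quadratic in h: DoF·h² − 2·s·(s−f)·h − DoF·(s−f)² = 0 ⇒ h = (s−f)·(s + √(s² + DoF²)) / DoF = 71100 × (71600 + √(71600² + 25200²)) / 25200 = 71100 × (71600 + 75905.2) / 25200 ≈ 416175 mm.
Then N = f²/(c·h) = 500² / (0.03 × 416175) = 250000 / 12485 ≈ 20.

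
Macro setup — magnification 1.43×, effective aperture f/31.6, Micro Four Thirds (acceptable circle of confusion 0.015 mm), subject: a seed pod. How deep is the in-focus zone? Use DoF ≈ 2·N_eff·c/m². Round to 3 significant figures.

At magnification m, DoF ≈ 2·N_eff·c/m² = 2 × 31.6 × 0.015 / 1.43² = 0.948 / 2.045 ≈ 0.464 mm.

0.464 mm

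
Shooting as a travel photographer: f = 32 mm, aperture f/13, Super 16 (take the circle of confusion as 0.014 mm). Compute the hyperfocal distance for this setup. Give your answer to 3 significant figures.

5.66 m

Hyperfocal distance H = f²/(N·c) + f = 32²/(13 × 0.014) + 32 = 1024/0.182 + 32 ≈ 5658.4 mm ≈ 5.66 m.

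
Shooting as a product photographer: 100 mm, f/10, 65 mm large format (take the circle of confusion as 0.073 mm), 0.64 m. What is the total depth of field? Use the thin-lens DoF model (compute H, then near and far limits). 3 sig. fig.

Hyperfocal distance H = f²/(N·c) + f = 100²/(10 × 0.073) + 100 = 10000/0.73 + 100 ≈ 13798.6 mm ≈ 13.80 m.
Near limit Dn = s·(H − f)/(H + s − 2f) = 640 × (13798.6 − 100) / (13798.6 + 640 − 2 × 100) = 640 × 13698.6 / 14238.6 ≈ 615.728 mm.
Far limit Df = s·(H − f)/(H − s) = 640 × (13798.6 − 100) / (13798.6 − 640) = 640 × 13698.6 / 13158.6 ≈ 666.264 mm.
Depth of field = Df − Dn = 666.264 − 615.728 ≈ 50.536 mm.

50.5 mm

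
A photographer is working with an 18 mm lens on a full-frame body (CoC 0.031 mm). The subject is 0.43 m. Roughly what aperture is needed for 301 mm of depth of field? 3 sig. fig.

f/8

Write h = H − f = f²/(N·c). The thin-lens limits are Dn = s·h/(h + (s−f)) and Df = s·h/(h − (s−f)), so DoF = Df − Dn = 2·s·(s−f)·h / (h² − (s−f)²).
That is a quadratic in h: DoF·h² − 2·s·(s−f)·h − DoF·(s−f)² = 0 ⇒ h = (s−f)·(s + √(s² + DoF²)) / DoF = 412 × (430 + √(430² + 301²)) / 301 = 412 × (430 + 524.882) / 301 ≈ 1307.0 mm.
Then N = f²/(c·h) = 18² / (0.031 × 1307.0) = 324 / 40.517 ≈ 8.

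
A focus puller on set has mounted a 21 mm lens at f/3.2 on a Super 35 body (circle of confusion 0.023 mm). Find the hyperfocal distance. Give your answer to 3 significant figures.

Hyperfocal distance H = f²/(N·c) + f = 21²/(3.2 × 0.023) + 21 = 441/0.0736 + 21 ≈ 6012.8 mm ≈ 6.01 m.

6.01 m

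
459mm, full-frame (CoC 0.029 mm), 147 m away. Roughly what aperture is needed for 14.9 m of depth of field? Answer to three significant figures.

Write h = H − f = f²/(N·c). The thin-lens limits are Dn = s·h/(h + (s−f)) and Df = s·h/(h − (s−f)), so DoF = Df − Dn = 2·s·(s−f)·h / (h² − (s−f)²).
That is a quadratic in h: DoF·h² − 2·s·(s−f)·h − DoF·(s−f)² = 0 ⇒ h = (s−f)·(s + √(s² + DoF²)) / DoF = 146541 × (147000 + √(147000² + 14900²)) / 14900 = 146541 × (147000 + 147753) / 14900 ≈ 2898888 mm.
Then N = f²/(c·h) = 459² / (0.029 × 2898888) = 210681 / 84068 ≈ 2.51.

f/2.51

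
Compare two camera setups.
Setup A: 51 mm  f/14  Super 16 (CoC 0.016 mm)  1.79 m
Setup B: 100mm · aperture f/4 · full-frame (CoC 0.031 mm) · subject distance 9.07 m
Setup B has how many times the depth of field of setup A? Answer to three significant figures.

3.72

Setup A: H = 51²/(14×0.016) + 51 ≈ 11662.6 mm; DoF = Df − Dn = 2105.30 − 1556.84 ≈ 548.46 mm.
Setup B: H = 100²/(4×0.031) + 100 ≈ 80745.2 mm; DoF = Df − Dn = 10205.1 − 8162.1 ≈ 2043.0 mm.
Ratio = 2043.0 / 548.46 ≈ 3.72.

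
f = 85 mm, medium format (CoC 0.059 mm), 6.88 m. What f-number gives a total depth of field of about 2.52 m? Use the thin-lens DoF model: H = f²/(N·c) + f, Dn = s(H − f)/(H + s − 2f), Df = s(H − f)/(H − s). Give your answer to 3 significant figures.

Write h = H − f = f²/(N·c). The thin-lens limits are Dn = s·h/(h + (s−f)) and Df = s·h/(h − (s−f)), so DoF = Df − Dn = 2·s·(s−f)·h / (h² − (s−f)²).
That is a quadratic in h: DoF·h² − 2·s·(s−f)·h − DoF·(s−f)² = 0 ⇒ h = (s−f)·(s + √(s² + DoF²)) / DoF = 6795 × (6880 + √(6880² + 2520²)) / 2520 = 6795 × (6880 + 7326.99) / 2520 ≈ 38308 mm.
Then N = f²/(c·h) = 85² / (0.059 × 38308) = 7225 / 2260.2 ≈ 3.20.

f/3.20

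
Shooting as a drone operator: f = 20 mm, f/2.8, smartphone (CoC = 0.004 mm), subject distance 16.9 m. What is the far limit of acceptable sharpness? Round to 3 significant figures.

Hyperfocal distance H = f²/(N·c) + f = 20²/(2.8 × 0.004) + 20 = 400/0.0112 + 20 ≈ 35734.3 mm ≈ 35.73 m.
Far limit Df = s·(H − f)/(H − s) = 16900 × (35734.3 − 20) / (35734.3 − 16900) = 16900 × 35714.3 / 18834.3 ≈ 32046 mm ≈ 32.0 m.

32.0 m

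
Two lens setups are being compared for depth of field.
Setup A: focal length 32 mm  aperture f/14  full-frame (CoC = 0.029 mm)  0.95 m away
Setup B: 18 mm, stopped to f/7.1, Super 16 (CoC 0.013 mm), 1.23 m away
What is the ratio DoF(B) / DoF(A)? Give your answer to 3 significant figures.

Setup A: H = 32²/(14×0.029) + 32 ≈ 2554.2 mm; DoF = Df − Dn = 1493.65 − 696.49 ≈ 797.16 mm.
Setup B: H = 18²/(7.1×0.013) + 18 ≈ 3528.3 mm; DoF = Df − Dn = 1878.64 − 914.31 ≈ 964.33 mm.
Ratio = 964.33 / 797.16 ≈ 1.21.

1.21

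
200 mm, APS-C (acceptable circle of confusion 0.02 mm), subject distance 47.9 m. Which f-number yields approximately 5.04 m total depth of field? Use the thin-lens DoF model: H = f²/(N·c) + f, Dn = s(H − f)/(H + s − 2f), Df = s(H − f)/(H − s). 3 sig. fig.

Write h = H − f = f²/(N·c). The thin-lens limits are Dn = s·h/(h + (s−f)) and Df = s·h/(h − (s−f)), so DoF = Df − Dn = 2·s·(s−f)·h / (h² − (s−f)²).
That is a quadratic in h: DoF·h² − 2·s·(s−f)·h − DoF·(s−f)² = 0 ⇒ h = (s−f)·(s + √(s² + DoF²)) / DoF = 47700 × (47900 + √(47900² + 5040²)) / 5040 = 47700 × (47900 + 48164.4) / 5040 ≈ 909181 mm.
Then N = f²/(c·h) = 200² / (0.02 × 909181) = 40000 / 18184 ≈ 2.20.

f/2.20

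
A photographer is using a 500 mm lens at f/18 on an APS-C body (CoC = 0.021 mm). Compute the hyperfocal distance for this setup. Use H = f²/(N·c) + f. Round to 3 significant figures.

662 m

Hyperfocal distance H = f²/(N·c) + f = 500²/(18 × 0.021) + 500 = 250000/0.378 + 500 ≈ 661875.7 mm ≈ 662 m.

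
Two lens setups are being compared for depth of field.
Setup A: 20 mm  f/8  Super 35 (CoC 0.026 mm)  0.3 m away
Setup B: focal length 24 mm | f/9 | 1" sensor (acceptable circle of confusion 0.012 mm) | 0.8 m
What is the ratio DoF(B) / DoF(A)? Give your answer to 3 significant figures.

Setup A: H = 20²/(8×0.026) + 20 ≈ 1943.1 mm; DoF = Df − Dn = 351.124 − 261.872 ≈ 89.252 mm.
Setup B: H = 24²/(9×0.012) + 24 ≈ 5357.3 mm; DoF = Df − Dn = 936.22 − 698.38 ≈ 237.84 mm.
Ratio = 237.84 / 89.252 ≈ 2.66.

2.66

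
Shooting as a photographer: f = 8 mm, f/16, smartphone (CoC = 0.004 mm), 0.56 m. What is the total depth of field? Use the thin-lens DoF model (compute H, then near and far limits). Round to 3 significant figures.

0.889 m

Hyperfocal distance H = f²/(N·c) + f = 8²/(16 × 0.004) + 8 = 64/0.064 + 8 ≈ 1008.0 mm ≈ 1.008 m.
Near limit Dn = s·(H − f)/(H + s − 2f) = 560 × (1008.0 − 8) / (1008.0 + 560 − 2 × 8) = 560 × 1000.0 / 1552.0 ≈ 360.82 mm.
Far limit Df = s·(H − f)/(H − s) = 560 × (1008.0 − 8) / (1008.0 − 560) = 560 × 1000.0 / 448.0 ≈ 1250.00 mm.
Depth of field = Df − Dn = 1250.00 − 360.82 ≈ 889.18 mm ≈ 0.889 m.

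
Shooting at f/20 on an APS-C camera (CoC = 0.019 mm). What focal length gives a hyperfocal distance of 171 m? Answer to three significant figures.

255 mm

From H = f²/(N·c) + f, with f ≪ H: f ≈ √(H·N·c) = √(171000 × 20 × 0.019) = √64980 ≈ 254.9 mm.
The +f correction barely moves this — solving exactly, f² + N·c·f − N·c·H = 0 ⇒ f = (−N·c + √((N·c)² + 4·N·c·H))/2 = (−0.38 + √259920)/2 ≈ 254.72 mm, so f ≈ 255 mm.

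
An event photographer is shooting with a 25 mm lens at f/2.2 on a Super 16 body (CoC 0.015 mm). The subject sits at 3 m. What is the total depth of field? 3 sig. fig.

0.966 m

Hyperfocal distance H = f²/(N·c) + f = 25²/(2.2 × 0.015) + 25 = 625/0.033 + 25 ≈ 18964.4 mm ≈ 18.96 m.
Near limit Dn = s·(H − f)/(H + s − 2f) = 3000 × (18964.4 − 25) / (18964.4 + 3000 − 2 × 25) = 3000 × 18939.4 / 21914.4 ≈ 2592.73 mm.
Far limit Df = s·(H − f)/(H − s) = 3000 × (18964.4 − 25) / (18964.4 − 3000) = 3000 × 18939.4 / 15964.4 ≈ 3559.06 mm.
Depth of field = Df − Dn = 3559.06 − 2592.73 ≈ 966.33 mm ≈ 0.966 m.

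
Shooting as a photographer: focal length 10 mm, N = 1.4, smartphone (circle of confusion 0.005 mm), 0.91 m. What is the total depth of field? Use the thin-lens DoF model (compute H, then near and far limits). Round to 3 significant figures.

115 mm

Hyperfocal distance H = f²/(N·c) + f = 10²/(1.4 × 0.005) + 10 = 100/0.007 + 10 ≈ 14295.7 mm ≈ 14.30 m.
Near limit Dn = s·(H − f)/(H + s − 2f) = 910 × (14295.7 − 10) / (14295.7 + 910 − 2 × 10) = 910 × 14285.7 / 15185.7 ≈ 856.07 mm.
Far limit Df = s·(H − f)/(H − s) = 910 × (14295.7 − 10) / (14295.7 − 910) = 910 × 14285.7 / 13385.7 ≈ 971.18 mm.
Depth of field = Df − Dn = 971.18 − 856.07 ≈ 115.11 mm.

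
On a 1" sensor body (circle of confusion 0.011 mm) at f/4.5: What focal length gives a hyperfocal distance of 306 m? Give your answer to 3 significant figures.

123 mm

From H = f²/(N·c) + f, with f ≪ H: f ≈ √(H·N·c) = √(306000 × 4.5 × 0.011) = √15147 ≈ 123.1 mm.
The +f correction barely moves this — solving exactly, f² + N·c·f − N·c·H = 0 ⇒ f = (−N·c + √((N·c)² + 4·N·c·H))/2 = (−0.0495 + √60588)/2 ≈ 123.05 mm, so f ≈ 123 mm.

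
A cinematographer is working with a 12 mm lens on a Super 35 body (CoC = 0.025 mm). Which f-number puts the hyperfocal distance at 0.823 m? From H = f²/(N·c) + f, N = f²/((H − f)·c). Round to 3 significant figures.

Rearrange H = f²/(N·c) + f for N: N = f² / ((H − f)·c).
N = 12² / ((823 − 12) × 0.025) = 144 / 20.28 ≈ 7.10.

f/7.10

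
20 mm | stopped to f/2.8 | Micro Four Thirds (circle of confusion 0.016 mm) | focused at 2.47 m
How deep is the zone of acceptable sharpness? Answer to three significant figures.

1.47 m

Hyperfocal distance H = f²/(N·c) + f = 20²/(2.8 × 0.016) + 20 = 400/0.0448 + 20 ≈ 8948.6 mm ≈ 8.949 m.
Near limit Dn = s·(H − f)/(H + s − 2f) = 2470 × (8948.6 − 20) / (8948.6 + 2470 − 2 × 20) = 2470 × 8928.6 / 11378.6 ≈ 1938.2 mm.
Far limit Df = s·(H − f)/(H − s) = 2470 × (8948.6 − 20) / (8948.6 − 2470) = 2470 × 8928.6 / 6478.6 ≈ 3404.1 mm.
Depth of field = Df − Dn = 3404.1 − 1938.2 ≈ 1465.9 mm ≈ 1.47 m.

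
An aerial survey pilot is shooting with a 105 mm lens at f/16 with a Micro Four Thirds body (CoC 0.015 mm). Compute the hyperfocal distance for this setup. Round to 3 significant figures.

Hyperfocal distance H = f²/(N·c) + f = 105²/(16 × 0.015) + 105 = 11025/0.24 + 105 ≈ 46042.5 mm ≈ 46.0 m.

46.0 m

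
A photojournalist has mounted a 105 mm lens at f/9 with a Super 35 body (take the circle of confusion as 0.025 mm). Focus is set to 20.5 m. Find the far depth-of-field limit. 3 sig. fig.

Hyperfocal distance H = f²/(N·c) + f = 105²/(9 × 0.025) + 105 = 11025/0.225 + 105 ≈ 49105.0 mm ≈ 49.10 m.
Far limit Df = s·(H − f)/(H − s) = 20500 × (49105.0 − 105) / (49105.0 − 20500) = 20500 × 49000.0 / 28605.0 ≈ 35116 mm ≈ 35.1 m.

35.1 m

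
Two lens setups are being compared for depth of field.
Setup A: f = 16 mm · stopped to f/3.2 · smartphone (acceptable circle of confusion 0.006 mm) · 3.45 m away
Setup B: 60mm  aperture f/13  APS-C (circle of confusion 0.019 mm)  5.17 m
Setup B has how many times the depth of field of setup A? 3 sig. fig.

Setup A: H = 16²/(3.2×0.006) + 16 ≈ 13349.3 mm; DoF = Df − Dn = 4646.8 − 2743.4 ≈ 1903.4 mm.
Setup B: H = 60²/(13×0.019) + 60 ≈ 14634.9 mm; DoF = Df − Dn = 7961.2 − 3827.9 ≈ 4133.3 mm.
Ratio = 4133.3 / 1903.4 ≈ 2.17.

2.17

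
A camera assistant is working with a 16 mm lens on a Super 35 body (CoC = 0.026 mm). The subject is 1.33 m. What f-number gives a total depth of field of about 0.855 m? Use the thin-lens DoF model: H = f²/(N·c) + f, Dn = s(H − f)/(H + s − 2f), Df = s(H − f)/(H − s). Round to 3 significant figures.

Write h = H − f = f²/(N·c). The thin-lens limits are Dn = s·h/(h + (s−f)) and Df = s·h/(h − (s−f)), so DoF = Df − Dn = 2·s·(s−f)·h / (h² − (s−f)²).
That is a quadratic in h: DoF·h² − 2·s·(s−f)·h − DoF·(s−f)² = 0 ⇒ h = (s−f)·(s + √(s² + DoF²)) / DoF = 1314 × (1330 + √(1330² + 855²)) / 855 = 1314 × (1330 + 1581.12) / 855 ≈ 4473.9 mm.
Then N = f²/(c·h) = 16² / (0.026 × 4473.9) = 256 / 116.32 ≈ 2.20.

f/2.20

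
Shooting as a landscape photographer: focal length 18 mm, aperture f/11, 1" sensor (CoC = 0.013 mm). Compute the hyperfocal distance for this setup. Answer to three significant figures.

2.28 m

Hyperfocal distance H = f²/(N·c) + f = 18²/(11 × 0.013) + 18 = 324/0.143 + 18 ≈ 2283.7 mm ≈ 2.28 m.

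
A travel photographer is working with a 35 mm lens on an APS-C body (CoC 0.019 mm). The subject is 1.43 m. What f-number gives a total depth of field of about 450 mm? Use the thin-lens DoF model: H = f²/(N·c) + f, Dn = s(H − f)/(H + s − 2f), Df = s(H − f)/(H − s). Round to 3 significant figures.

f/7.10

Write h = H − f = f²/(N·c). The thin-lens limits are Dn = s·h/(h + (s−f)) and Df = s·h/(h − (s−f)), so DoF = Df − Dn = 2·s·(s−f)·h / (h² − (s−f)²).
That is a quadratic in h: DoF·h² − 2·s·(s−f)·h − DoF·(s−f)² = 0 ⇒ h = (s−f)·(s + √(s² + DoF²)) / DoF = 1395 × (1430 + √(1430² + 450²)) / 450 = 1395 × (1430 + 1499.13) / 450 ≈ 9080.3 mm.
Then N = f²/(c·h) = 35² / (0.019 × 9080.3) = 1225 / 172.53 ≈ 7.10.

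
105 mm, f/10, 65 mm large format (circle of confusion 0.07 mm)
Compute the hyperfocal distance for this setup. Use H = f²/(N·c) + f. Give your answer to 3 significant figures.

15.9 m

Hyperfocal distance H = f²/(N·c) + f = 105²/(10 × 0.07) + 105 = 11025/0.7 + 105 ≈ 15855.0 mm ≈ 15.9 m.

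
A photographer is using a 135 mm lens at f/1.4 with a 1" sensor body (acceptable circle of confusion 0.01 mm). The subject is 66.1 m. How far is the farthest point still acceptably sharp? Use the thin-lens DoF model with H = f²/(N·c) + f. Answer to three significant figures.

Hyperfocal distance H = f²/(N·c) + f = 135²/(1.4 × 0.01) + 135 = 18225/0.014 + 135 ≈ 1301920.7 mm ≈ 1302 m.
Far limit Df = s·(H − f)/(H − s) = 66100 × (1301920.7 − 135) / (1301920.7 − 66100) = 66100 × 1301785.7 / 1235820.7 ≈ 69628 mm ≈ 69.6 m.

69.6 m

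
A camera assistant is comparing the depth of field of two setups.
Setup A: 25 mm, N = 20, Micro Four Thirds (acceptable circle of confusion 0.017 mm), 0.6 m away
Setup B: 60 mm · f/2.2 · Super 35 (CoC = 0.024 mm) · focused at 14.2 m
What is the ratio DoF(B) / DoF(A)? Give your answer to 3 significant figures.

Setup A: H = 25²/(20×0.017) + 25 ≈ 1863.2 mm; DoF = Df − Dn = 873.11 − 457.04 ≈ 416.07 mm.
Setup B: H = 60²/(2.2×0.024) + 60 ≈ 68241.8 mm; DoF = Df − Dn = 17915.4 − 11760.9 ≈ 6154.5 mm.
Ratio = 6154.5 / 416.07 ≈ 14.8.

14.8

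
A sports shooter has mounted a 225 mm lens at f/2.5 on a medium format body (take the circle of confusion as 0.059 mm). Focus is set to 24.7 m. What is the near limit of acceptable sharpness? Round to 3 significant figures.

23.1 m

Hyperfocal distance H = f²/(N·c) + f = 225²/(2.5 × 0.059) + 225 = 50625/0.1475 + 225 ≈ 343445.3 mm ≈ 343.4 m.
Near limit Dn = s·(H − f)/(H + s − 2f) = 24700 × (343445.3 − 225) / (343445.3 + 24700 − 2 × 225) = 24700 × 343220.3 / 367695.3 ≈ 23056 mm ≈ 23.1 m.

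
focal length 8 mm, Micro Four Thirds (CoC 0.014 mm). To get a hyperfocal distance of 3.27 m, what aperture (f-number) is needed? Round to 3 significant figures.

Rearrange H = f²/(N·c) + f for N: N = f² / ((H − f)·c).
N = 8² / ((3270 − 8) × 0.014) = 64 / 45.67 ≈ 1.40.

f/1.40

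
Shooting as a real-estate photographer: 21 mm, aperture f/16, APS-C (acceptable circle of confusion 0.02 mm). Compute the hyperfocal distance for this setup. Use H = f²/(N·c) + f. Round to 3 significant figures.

1.40 m

Hyperfocal distance H = f²/(N·c) + f = 21²/(16 × 0.02) + 21 = 441/0.32 + 21 ≈ 1399.1 mm ≈ 1.40 m.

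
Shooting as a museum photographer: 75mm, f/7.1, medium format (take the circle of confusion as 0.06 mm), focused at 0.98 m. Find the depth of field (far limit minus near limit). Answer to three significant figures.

Hyperfocal distance H = f²/(N·c) + f = 75²/(7.1 × 0.06) + 75 = 5625/0.426 + 75 ≈ 13279.2 mm ≈ 13.28 m.
Near limit Dn = s·(H − f)/(H + s − 2f) = 980 × (13279.2 − 75) / (13279.2 + 980 − 2 × 75) = 980 × 13204.2 / 14109.2 ≈ 917.14 mm.
Far limit Df = s·(H − f)/(H − s) = 980 × (13279.2 − 75) / (13279.2 − 980) = 980 × 13204.2 / 12299.2 ≈ 1052.11 mm.
Depth of field = Df − Dn = 1052.11 − 917.14 ≈ 134.97 mm.

135 mm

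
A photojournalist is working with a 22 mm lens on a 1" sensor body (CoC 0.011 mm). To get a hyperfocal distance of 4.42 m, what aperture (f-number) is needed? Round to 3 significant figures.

f/10

Rearrange H = f²/(N·c) + f for N: N = f² / ((H − f)·c).
N = 22² / ((4420 − 22) × 0.011) = 484 / 48.38 ≈ 10.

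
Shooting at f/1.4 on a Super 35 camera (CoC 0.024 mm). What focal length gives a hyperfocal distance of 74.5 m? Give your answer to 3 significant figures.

From H = f²/(N·c) + f, with f ≪ H: f ≈ √(H·N·c) = √(74500 × 1.4 × 0.024) = √2503.2 ≈ 50.03 mm.
The +f correction barely moves this — solving exactly, f² + N·c·f − N·c·H = 0 ⇒ f = (−N·c + √((N·c)² + 4·N·c·H))/2 = (−0.0336 + √10013)/2 ≈ 50.015 mm, so f ≈ 50.0 mm.

50.0 mm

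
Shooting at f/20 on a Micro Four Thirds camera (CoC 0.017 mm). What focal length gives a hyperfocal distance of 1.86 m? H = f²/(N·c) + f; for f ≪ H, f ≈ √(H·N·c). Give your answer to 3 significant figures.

25.0 mm

From H = f²/(N·c) + f, with f ≪ H: f ≈ √(H·N·c) = √(1860 × 20 × 0.017) = √632.40 ≈ 25.15 mm.
Exact: f² + N·c·f − N·c·H = 0 ⇒ f = (−N·c + √((N·c)² + 4·N·c·H))/2 = (−0.34 + √2529.7)/2 ≈ 24.978 mm ≈ 25.0 mm.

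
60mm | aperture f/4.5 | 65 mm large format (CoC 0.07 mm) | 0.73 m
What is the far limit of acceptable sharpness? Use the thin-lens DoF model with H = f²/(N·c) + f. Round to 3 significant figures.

0.775 m

Hyperfocal distance H = f²/(N·c) + f = 60²/(4.5 × 0.07) + 60 = 3600/0.315 + 60 ≈ 11488.6 mm ≈ 11.49 m.
Far limit Df = s·(H − f)/(H − s) = 730 × (11488.6 − 60) / (11488.6 − 730) = 730 × 11428.6 / 10758.6 ≈ 775.46 mm ≈ 0.775 m.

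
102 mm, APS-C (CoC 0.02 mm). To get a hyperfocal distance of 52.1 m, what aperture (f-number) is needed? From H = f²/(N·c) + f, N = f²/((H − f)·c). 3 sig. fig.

Rearrange H = f²/(N·c) + f for N: N = f² / ((H − f)·c).
N = 102² / ((52100 − 102) × 0.02) = 10404 / 1040 ≈ 10.

f/10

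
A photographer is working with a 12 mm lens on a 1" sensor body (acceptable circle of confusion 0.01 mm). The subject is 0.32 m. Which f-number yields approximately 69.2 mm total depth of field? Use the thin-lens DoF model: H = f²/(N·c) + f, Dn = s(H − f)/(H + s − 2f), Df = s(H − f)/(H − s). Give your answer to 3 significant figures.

f/5

Write h = H − f = f²/(N·c). The thin-lens limits are Dn = s·h/(h + (s−f)) and Df = s·h/(h − (s−f)), so DoF = Df − Dn = 2·s·(s−f)·h / (h² − (s−f)²).
That is a quadratic in h: DoF·h² − 2·s·(s−f)·h − DoF·(s−f)² = 0 ⇒ h = (s−f)·(s + √(s² + DoF²)) / DoF = 308 × (320 + √(320² + 69.2²)) / 69.2 = 308 × (320 + 327.397) / 69.2 ≈ 2881.5 mm.
Then N = f²/(c·h) = 12² / (0.01 × 2881.5) = 144 / 28.815 ≈ 5.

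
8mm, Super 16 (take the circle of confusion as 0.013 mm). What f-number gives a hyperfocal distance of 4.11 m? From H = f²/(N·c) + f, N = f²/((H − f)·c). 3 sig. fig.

f/1.20

Rearrange H = f²/(N·c) + f for N: N = f² / ((H − f)·c).
N = 8² / ((4110 − 8) × 0.013) = 64 / 53.33 ≈ 1.20.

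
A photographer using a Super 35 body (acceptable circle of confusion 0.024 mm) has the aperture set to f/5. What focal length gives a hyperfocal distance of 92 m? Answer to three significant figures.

105 mm

From H = f²/(N·c) + f, with f ≪ H: f ≈ √(H·N·c) = √(92000 × 5 × 0.024) = √11040 ≈ 105.1 mm.
The +f correction barely moves this — solving exactly, f² + N·c·f − N·c·H = 0 ⇒ f = (−N·c + √((N·c)² + 4·N·c·H))/2 = (−0.12 + √44160)/2 ≈ 105.01 mm, so f ≈ 105 mm.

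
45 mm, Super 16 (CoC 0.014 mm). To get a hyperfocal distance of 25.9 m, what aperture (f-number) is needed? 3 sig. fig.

Rearrange H = f²/(N·c) + f for N: N = f² / ((H − f)·c).
N = 45² / ((25900 − 45) × 0.014) = 2025 / 362.0 ≈ 5.59.

f/5.59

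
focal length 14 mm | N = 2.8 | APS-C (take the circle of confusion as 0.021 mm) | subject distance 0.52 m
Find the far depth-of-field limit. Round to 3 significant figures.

Hyperfocal distance H = f²/(N·c) + f = 14²/(2.8 × 0.021) + 14 = 196/0.0588 + 14 ≈ 3347.3 mm ≈ 3.347 m.
Far limit Df = s·(H − f)/(H − s) = 520 × (3347.3 − 14) / (3347.3 − 520) = 520 × 3333.3 / 2827.3 ≈ 613.06 mm ≈ 0.613 m.

0.613 m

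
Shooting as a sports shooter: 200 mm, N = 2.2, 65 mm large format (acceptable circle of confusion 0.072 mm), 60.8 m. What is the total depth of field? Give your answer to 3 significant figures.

Hyperfocal distance H = f²/(N·c) + f = 200²/(2.2 × 0.072) + 200 = 40000/0.1584 + 200 ≈ 252725.3 mm ≈ 252.7 m.
Near limit Dn = s·(H − f)/(H + s − 2f) = 60800 × (252725.3 − 200) / (252725.3 + 60800 − 2 × 200) = 60800 × 252525.3 / 313125.3 ≈ 49033 mm.
Far limit Df = s·(H − f)/(H − s) = 60800 × (252725.3 − 200) / (252725.3 − 60800) = 60800 × 252525.3 / 191925.3 ≈ 79997 mm.
Depth of field = Df − Dn = 79997 − 49033 ≈ 30964 mm ≈ 31.0 m.

31.0 m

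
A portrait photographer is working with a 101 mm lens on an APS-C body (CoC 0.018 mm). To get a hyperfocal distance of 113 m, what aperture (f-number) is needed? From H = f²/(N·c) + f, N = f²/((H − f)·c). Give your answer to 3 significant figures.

Rearrange H = f²/(N·c) + f for N: N = f² / ((H − f)·c).
N = 101² / ((113000 − 101) × 0.018) = 10201 / 2032 ≈ 5.02.

f/5.02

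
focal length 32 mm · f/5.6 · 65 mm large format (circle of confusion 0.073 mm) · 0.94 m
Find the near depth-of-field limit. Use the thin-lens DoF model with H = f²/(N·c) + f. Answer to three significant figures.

Hyperfocal distance H = f²/(N·c) + f = 32²/(5.6 × 0.073) + 32 = 1024/0.4088 + 32 ≈ 2536.9 mm ≈ 2.537 m.
Near limit Dn = s·(H − f)/(H + s − 2f) = 940 × (2536.9 − 32) / (2536.9 + 940 − 2 × 32) = 940 × 2504.9 / 3412.9 ≈ 689.91 mm ≈ 0.690 m.

0.690 m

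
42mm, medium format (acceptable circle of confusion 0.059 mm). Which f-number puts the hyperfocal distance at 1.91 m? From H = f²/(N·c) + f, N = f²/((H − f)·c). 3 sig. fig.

Rearrange H = f²/(N·c) + f for N: N = f² / ((H − f)·c).
N = 42² / ((1910 − 42) × 0.059) = 1764 / 110.2 ≈ 16.

f/16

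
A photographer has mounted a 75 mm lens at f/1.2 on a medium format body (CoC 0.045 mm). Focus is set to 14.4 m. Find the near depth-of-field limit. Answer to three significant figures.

12.7 m

Hyperfocal distance H = f²/(N·c) + f = 75²/(1.2 × 0.045) + 75 = 5625/0.054 + 75 ≈ 104241.7 mm ≈ 104.2 m.
Near limit Dn = s·(H − f)/(H + s − 2f) = 14400 × (104241.7 − 75) / (104241.7 + 14400 − 2 × 75) = 14400 × 104166.7 / 118491.7 ≈ 12659 mm ≈ 12.7 m.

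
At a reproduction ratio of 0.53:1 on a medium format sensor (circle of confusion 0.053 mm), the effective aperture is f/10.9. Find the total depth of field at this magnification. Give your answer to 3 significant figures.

At magnification m, DoF ≈ 2·N_eff·c/m² = 2 × 10.9 × 0.053 / 0.53² = 1.155 / 0.2809 ≈ 4.11 mm.

4.11 mm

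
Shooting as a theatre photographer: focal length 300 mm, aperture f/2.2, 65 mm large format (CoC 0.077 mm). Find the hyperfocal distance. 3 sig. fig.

Hyperfocal distance H = f²/(N·c) + f = 300²/(2.2 × 0.077) + 300 = 90000/0.1694 + 300 ≈ 531586.9 mm ≈ 532 m.

532 m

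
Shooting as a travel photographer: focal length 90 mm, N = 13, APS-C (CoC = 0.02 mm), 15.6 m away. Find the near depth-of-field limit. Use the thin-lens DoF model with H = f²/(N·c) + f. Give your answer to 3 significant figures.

Hyperfocal distance H = f²/(N·c) + f = 90²/(13 × 0.02) + 90 = 8100/0.26 + 90 ≈ 31243.8 mm ≈ 31.24 m.
Near limit Dn = s·(H − f)/(H + s − 2f) = 15600 × (31243.8 − 90) / (31243.8 + 15600 − 2 × 90) = 15600 × 31153.8 / 46663.8 ≈ 10415 mm ≈ 10.4 m.

10.4 m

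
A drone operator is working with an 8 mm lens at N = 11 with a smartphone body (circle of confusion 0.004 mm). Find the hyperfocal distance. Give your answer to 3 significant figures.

1.46 m

Hyperfocal distance H = f²/(N·c) + f = 8²/(11 × 0.004) + 8 = 64/0.044 + 8 ≈ 1462.5 mm ≈ 1.46 m.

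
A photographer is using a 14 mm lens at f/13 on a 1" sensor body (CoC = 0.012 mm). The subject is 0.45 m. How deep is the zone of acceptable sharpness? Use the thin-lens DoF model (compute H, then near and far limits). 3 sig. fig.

355 mm

Hyperfocal distance H = f²/(N·c) + f = 14²/(13 × 0.012) + 14 = 196/0.156 + 14 ≈ 1270.4 mm ≈ 1.270 m.
Near limit Dn = s·(H − f)/(H + s − 2f) = 450 × (1270.4 − 14) / (1270.4 + 450 − 2 × 14) = 450 × 1256.4 / 1692.4 ≈ 334.07 mm.
Far limit Df = s·(H − f)/(H − s) = 450 × (1270.4 − 14) / (1270.4 − 450) = 450 × 1256.4 / 820.4 ≈ 689.15 mm.
Depth of field = Df − Dn = 689.15 − 334.07 ≈ 355.08 mm.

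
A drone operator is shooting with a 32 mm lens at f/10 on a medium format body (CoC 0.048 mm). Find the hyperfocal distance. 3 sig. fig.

Hyperfocal distance H = f²/(N·c) + f = 32²/(10 × 0.048) + 32 = 1024/0.48 + 32 ≈ 2165.3 mm ≈ 2.17 m.

2.17 m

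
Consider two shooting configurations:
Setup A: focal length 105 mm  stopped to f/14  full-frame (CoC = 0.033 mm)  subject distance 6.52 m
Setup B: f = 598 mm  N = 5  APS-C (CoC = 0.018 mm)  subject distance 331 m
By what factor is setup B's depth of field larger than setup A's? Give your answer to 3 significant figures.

14.7

Setup A: H = 105²/(14×0.033) + 105 ≈ 23968.6 mm; DoF = Df − Dn = 8917.1 − 5138.6 ≈ 3778.5 mm.
Setup B: H = 598²/(5×0.018) + 598 ≈ 3973975.8 mm; DoF = Df − Dn = 361020 − 305589 ≈ 55431 mm.
Ratio = 55431 / 3778.5 ≈ 14.7.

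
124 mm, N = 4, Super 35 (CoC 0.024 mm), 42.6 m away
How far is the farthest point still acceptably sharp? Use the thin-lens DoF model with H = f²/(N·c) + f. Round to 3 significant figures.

58.0 m

Hyperfocal distance H = f²/(N·c) + f = 124²/(4 × 0.024) + 124 = 15376/0.096 + 124 ≈ 160290.7 mm ≈ 160.3 m.
Far limit Df = s·(H − f)/(H − s) = 42600 × (160290.7 − 124) / (160290.7 − 42600) = 42600 × 160166.7 / 117690.7 ≈ 57975 mm ≈ 58.0 m.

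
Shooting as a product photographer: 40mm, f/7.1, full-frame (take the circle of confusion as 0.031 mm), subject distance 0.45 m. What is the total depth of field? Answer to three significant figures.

50.9 mm

Hyperfocal distance H = f²/(N·c) + f = 40²/(7.1 × 0.031) + 40 = 1600/0.2201 + 40 ≈ 7309.4 mm ≈ 7.309 m.
Near limit Dn = s·(H − f)/(H + s − 2f) = 450 × (7309.4 − 40) / (7309.4 + 450 − 2 × 40) = 450 × 7269.4 / 7679.4 ≈ 425.975 mm.
Far limit Df = s·(H − f)/(H − s) = 450 × (7309.4 − 40) / (7309.4 − 450) = 450 × 7269.4 / 6859.4 ≈ 476.897 mm.
Depth of field = Df − Dn = 476.897 − 425.975 ≈ 50.922 mm.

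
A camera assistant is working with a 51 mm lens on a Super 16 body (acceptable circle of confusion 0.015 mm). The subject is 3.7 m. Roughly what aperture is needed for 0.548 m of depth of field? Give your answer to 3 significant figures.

f/3.50

Write h = H − f = f²/(N·c). The thin-lens limits are Dn = s·h/(h + (s−f)) and Df = s·h/(h − (s−f)), so DoF = Df − Dn = 2·s·(s−f)·h / (h² − (s−f)²).
That is a quadratic in h: DoF·h² − 2·s·(s−f)·h − DoF·(s−f)² = 0 ⇒ h = (s−f)·(s + √(s² + DoF²)) / DoF = 3649 × (3700 + √(3700² + 548²)) / 548 = 3649 × (3700 + 3740.36) / 548 ≈ 49544 mm.
Then N = f²/(c·h) = 51² / (0.015 × 49544) = 2601 / 743.15 ≈ 3.50.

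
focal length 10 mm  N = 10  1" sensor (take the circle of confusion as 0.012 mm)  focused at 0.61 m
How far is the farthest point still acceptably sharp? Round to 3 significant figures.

2.18 m

Hyperfocal distance H = f²/(N·c) + f = 10²/(10 × 0.012) + 10 = 100/0.12 + 10 ≈ 843.3 mm ≈ 0.843 m.
Far limit Df = s·(H − f)/(H − s) = 610 × (843.3 − 10) / (843.3 − 610) = 610 × 833.3 / 233.3 ≈ 2178.6 mm ≈ 2.18 m.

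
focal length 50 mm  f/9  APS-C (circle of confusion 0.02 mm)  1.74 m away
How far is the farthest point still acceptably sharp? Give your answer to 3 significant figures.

Hyperfocal distance H = f²/(N·c) + f = 50²/(9 × 0.02) + 50 = 2500/0.18 + 50 ≈ 13938.9 mm ≈ 13.94 m.
Far limit Df = s·(H − f)/(H − s) = 1740 × (13938.9 − 50) / (13938.9 − 1740) = 1740 × 13888.9 / 12198.9 ≈ 1981.1 mm ≈ 1.98 m.

1.98 m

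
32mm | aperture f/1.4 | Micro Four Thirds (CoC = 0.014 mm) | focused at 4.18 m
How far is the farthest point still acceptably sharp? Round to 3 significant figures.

4.54 m

Hyperfocal distance H = f²/(N·c) + f = 32²/(1.4 × 0.014) + 32 = 1024/0.0196 + 32 ≈ 52276.9 mm ≈ 52.28 m.
Far limit Df = s·(H − f)/(H − s) = 4180 × (52276.9 − 32) / (52276.9 − 4180) = 4180 × 52244.9 / 48096.9 ≈ 4540.5 mm ≈ 4.54 m.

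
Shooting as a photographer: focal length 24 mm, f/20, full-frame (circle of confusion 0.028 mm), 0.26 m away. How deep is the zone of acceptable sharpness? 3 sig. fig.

Hyperfocal distance H = f²/(N·c) + f = 24²/(20 × 0.028) + 24 = 576/0.56 + 24 ≈ 1052.6 mm ≈ 1.053 m.
Near limit Dn = s·(H − f)/(H + s − 2f) = 260 × (1052.6 − 24) / (1052.6 + 260 − 2 × 24) = 260 × 1028.6 / 1264.6 ≈ 211.48 mm.
Far limit Df = s·(H − f)/(H − s) = 260 × (1052.6 − 24) / (1052.6 − 260) = 260 × 1028.6 / 792.6 ≈ 337.42 mm.
Depth of field = Df − Dn = 337.42 − 211.48 ≈ 125.94 mm.

126 mm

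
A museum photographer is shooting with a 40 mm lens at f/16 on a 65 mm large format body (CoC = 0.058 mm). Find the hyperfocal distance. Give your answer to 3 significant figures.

1.76 m

Hyperfocal distance H = f²/(N·c) + f = 40²/(16 × 0.058) + 40 = 1600/0.928 + 40 ≈ 1764.1 mm ≈ 1.76 m.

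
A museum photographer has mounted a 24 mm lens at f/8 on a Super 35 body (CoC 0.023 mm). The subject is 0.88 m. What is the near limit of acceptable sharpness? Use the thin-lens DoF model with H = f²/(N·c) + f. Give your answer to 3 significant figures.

Hyperfocal distance H = f²/(N·c) + f = 24²/(8 × 0.023) + 24 = 576/0.184 + 24 ≈ 3154.4 mm ≈ 3.154 m.
Near limit Dn = s·(H − f)/(H + s − 2f) = 880 × (3154.4 − 24) / (3154.4 + 880 − 2 × 24) = 880 × 3130.4 / 3986.4 ≈ 691.04 mm ≈ 0.691 m.

0.691 m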